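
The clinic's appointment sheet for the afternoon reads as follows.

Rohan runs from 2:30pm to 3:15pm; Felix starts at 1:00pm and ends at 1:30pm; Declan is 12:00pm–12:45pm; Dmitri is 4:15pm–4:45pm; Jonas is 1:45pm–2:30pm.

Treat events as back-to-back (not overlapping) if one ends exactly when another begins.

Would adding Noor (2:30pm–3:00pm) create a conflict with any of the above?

Yes — it overlaps Rohan

Declan: ends 12:45pm at or before Noor starts 2:30pm → clear.
Felix: ends 1:30pm at or before Noor starts 2:30pm → clear.
Jonas: ends 2:30pm at or before Noor starts 2:30pm → clear.
Rohan: starts 2:30pm before Noor ends 3:00pm, and ends 3:15pm after Noor starts 2:30pm → overlap.
Dmitri: starts 4:15pm at or after Noor ends 3:00pm → clear.
Noor overlaps Rohan.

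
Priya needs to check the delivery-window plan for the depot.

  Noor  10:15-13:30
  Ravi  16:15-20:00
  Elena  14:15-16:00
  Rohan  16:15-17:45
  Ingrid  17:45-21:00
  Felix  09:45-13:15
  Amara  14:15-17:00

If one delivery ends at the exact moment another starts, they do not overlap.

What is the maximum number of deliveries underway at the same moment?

Sort all start/end points and keep a running count:
09:45 start Felix → 1
10:15 start Noor → 2
13:15 end Felix → 1
13:30 end Noor → 0
14:15 start Amara → 1
14:15 start Elena → 2
16:00 end Elena → 1
16:15 start Ravi → 2
16:15 start Rohan → 3
17:00 end Amara → 2
17:45 end Rohan → 1
17:45 start Ingrid → 2
20:00 end Ravi → 1
21:00 end Ingrid → 0
Peak is 3, at 16:15 (Amara, Ravi, Rohan).

3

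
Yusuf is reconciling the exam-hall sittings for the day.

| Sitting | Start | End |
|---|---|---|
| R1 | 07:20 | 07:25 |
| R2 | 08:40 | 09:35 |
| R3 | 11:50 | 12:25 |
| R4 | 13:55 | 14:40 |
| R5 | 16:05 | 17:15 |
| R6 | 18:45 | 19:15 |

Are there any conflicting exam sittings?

Two intervals overlap when each starts before the other ends.
Sorted by start: R1, R2, R3, R4, R5, R6.
R2 starts after R1 ends — done with R1.
R3 starts after R2 ends — done with R2.
R4 starts after R3 ends — done with R3.
R5 starts after R4 ends — done with R4.
R6 starts after R5 ends.
Every pair is clear; the schedule has no overlaps.

No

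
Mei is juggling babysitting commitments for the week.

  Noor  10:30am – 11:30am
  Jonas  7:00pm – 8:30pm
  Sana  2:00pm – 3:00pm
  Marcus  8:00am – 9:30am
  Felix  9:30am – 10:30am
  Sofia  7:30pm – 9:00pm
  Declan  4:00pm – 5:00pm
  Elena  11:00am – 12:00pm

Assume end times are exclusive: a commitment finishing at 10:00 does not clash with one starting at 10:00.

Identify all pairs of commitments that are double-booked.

Elena & Noor, Jonas & Sofia

Sorted by start: Marcus, Felix, Noor, Elena, Sana, Declan, Jonas, Sofia.
Felix starts exactly when Marcus ends (back-to-back, no overlap), so Marcus has no further overlaps.
Noor starts exactly when Felix ends (back-to-back, no overlap), so Felix has no further overlaps.
Elena starts before Noor ends → Noor and Elena overlap.
Sana starts after Noor ends, so Noor has no further overlaps.
Sana starts after Elena ends, so Elena has no further overlaps.
Declan starts after Sana ends, so Sana has no further overlaps.
Jonas starts after Declan ends, so Declan has no further overlaps.
Sofia starts before Jonas ends → Jonas and Sofia overlap.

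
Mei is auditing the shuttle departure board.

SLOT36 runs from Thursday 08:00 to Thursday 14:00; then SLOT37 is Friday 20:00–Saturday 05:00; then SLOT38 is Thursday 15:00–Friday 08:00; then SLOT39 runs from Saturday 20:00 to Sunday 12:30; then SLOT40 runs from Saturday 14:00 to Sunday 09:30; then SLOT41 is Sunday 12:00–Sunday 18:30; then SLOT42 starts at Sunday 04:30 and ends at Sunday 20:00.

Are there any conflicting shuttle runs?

Yes

Sorted by start: SLOT36, SLOT38, SLOT37, SLOT40, SLOT39, SLOT42, SLOT41.
SLOT38 starts after SLOT36 ends, so SLOT36 has no further overlaps.
SLOT37 starts after SLOT38 ends, so SLOT38 has no further overlaps.
SLOT40 starts after SLOT37 ends, so SLOT37 has no further overlaps.
SLOT39 starts before SLOT40 ends → SLOT40 and SLOT39 overlap.
That's a conflict, so the schedule is not conflict-free.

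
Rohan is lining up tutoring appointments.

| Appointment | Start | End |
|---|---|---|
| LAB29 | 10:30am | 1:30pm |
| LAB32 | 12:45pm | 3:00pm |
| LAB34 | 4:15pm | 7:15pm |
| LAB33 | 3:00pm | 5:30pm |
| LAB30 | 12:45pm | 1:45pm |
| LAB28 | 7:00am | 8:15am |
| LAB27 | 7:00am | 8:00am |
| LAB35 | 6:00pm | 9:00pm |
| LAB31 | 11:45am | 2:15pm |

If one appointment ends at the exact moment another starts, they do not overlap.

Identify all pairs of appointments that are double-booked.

LAB27 & LAB28, LAB29 & LAB30, LAB29 & LAB31, LAB29 & LAB32, LAB30 & LAB31, LAB30 & LAB32, LAB31 & LAB32, LAB33 & LAB34, LAB34 & LAB35

Sorted by start: LAB27, LAB28, LAB29, LAB31, LAB30, LAB32, LAB33, LAB34, LAB35.
LAB28 starts before LAB27 ends → LAB27 and LAB28 overlap.
LAB29 starts after LAB27 ends, so LAB27 has no further overlaps.
LAB29 starts after LAB28 ends, so LAB28 has no further overlaps.
LAB31 starts before LAB29 ends → LAB29 and LAB31 overlap.
LAB30 starts before LAB29 ends → LAB29 and LAB30 overlap.
LAB32 starts before LAB29 ends → LAB29 and LAB32 overlap.
LAB33 starts after LAB29 ends, so LAB29 has no further overlaps.
LAB30 starts before LAB31 ends → LAB31 and LAB30 overlap.
LAB32 starts before LAB31 ends → LAB31 and LAB32 overlap.
LAB33 starts after LAB31 ends, so LAB31 has no further overlaps.
LAB32 starts before LAB30 ends → LAB30 and LAB32 overlap.
LAB33 starts after LAB30 ends, so LAB30 has no further overlaps.
LAB33 starts exactly when LAB32 ends (back-to-back, no overlap), so LAB32 has no further overlaps.
LAB34 starts before LAB33 ends → LAB33 and LAB34 overlap.
LAB35 starts after LAB33 ends.
LAB35 starts before LAB34 ends → LAB34 and LAB35 overlap.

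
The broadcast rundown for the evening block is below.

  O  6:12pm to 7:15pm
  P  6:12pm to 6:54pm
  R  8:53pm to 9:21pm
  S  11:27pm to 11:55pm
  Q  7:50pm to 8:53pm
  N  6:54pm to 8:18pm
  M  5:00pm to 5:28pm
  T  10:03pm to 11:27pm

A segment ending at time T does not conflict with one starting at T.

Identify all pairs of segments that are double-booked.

Two intervals overlap when each starts before the other ends.
Sorted by start: M, O, P, N, Q, R, T, S.
O starts after M ends, so M has no further overlaps.
P starts before O ends → O and P overlap.
N starts before O ends → O and N overlap.
Q starts after O ends, so O has no further overlaps.
N starts exactly when P ends (back-to-back, no overlap), so P has no further overlaps.
Q starts before N ends → N and Q overlap.
R starts after N ends, so N has no further overlaps.
R starts exactly when Q ends (back-to-back, no overlap), so Q has no further overlaps.
T starts after R ends, so R has no further overlaps.
S starts exactly when T ends (back-to-back, no overlap).

N & O, N & Q, O & P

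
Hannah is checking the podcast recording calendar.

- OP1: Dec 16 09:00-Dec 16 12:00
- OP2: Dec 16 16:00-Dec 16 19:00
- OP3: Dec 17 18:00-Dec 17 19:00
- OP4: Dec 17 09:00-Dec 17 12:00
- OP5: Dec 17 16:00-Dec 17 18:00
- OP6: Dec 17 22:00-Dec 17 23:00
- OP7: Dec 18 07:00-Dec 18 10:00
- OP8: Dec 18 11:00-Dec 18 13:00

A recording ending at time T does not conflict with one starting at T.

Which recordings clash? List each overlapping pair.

no overlapping pairs

Sorted by start: OP1, OP2, OP4, OP5, OP3, OP6, OP7, OP8.
OP2 starts after OP1 ends; OP1 is clear from here.
OP4 starts after OP2 ends; OP2 is clear from here.
OP5 starts after OP4 ends; OP4 is clear from here.
OP3 starts exactly when OP5 ends (back-to-back, no overlap); OP5 is clear from here.
OP6 starts after OP3 ends; OP3 is clear from here.
OP7 starts after OP6 ends; OP6 is clear from here.
OP8 starts after OP7 ends.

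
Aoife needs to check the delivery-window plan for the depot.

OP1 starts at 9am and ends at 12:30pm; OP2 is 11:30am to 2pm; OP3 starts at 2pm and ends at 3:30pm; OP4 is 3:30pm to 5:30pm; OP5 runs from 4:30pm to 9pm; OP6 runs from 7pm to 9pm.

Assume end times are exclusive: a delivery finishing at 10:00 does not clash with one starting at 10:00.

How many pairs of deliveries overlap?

Sorted by start: OP1, OP2, OP3, OP4, OP5, OP6.
OP2 starts before OP1 ends → OP1 and OP2 overlap.
OP3 starts after OP1 ends, so OP1 has no further overlaps.
OP3 starts exactly when OP2 ends (back-to-back, no overlap), so OP2 has no further overlaps.
OP4 starts exactly when OP3 ends (back-to-back, no overlap), so OP3 has no further overlaps.
OP5 starts before OP4 ends → OP4 and OP5 overlap.
OP6 starts after OP4 ends.
OP6 starts before OP5 ends → OP5 and OP6 overlap.
Overlapping pairs: OP1 & OP2, OP4 & OP5, OP5 & OP6 — 3 in total.

3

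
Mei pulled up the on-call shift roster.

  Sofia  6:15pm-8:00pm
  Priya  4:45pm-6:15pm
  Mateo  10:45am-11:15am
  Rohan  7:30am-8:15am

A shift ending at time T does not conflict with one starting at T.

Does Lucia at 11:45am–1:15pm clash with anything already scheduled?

No — it doesn't clash with anything

Rohan: ends 8:15am at or before Lucia starts 11:45am → clear.
Mateo: ends 11:15am at or before Lucia starts 11:45am → clear.
Priya: starts 4:45pm at or after Lucia ends 1:15pm → clear.
Sofia: starts 6:15pm at or after Lucia ends 1:15pm → clear.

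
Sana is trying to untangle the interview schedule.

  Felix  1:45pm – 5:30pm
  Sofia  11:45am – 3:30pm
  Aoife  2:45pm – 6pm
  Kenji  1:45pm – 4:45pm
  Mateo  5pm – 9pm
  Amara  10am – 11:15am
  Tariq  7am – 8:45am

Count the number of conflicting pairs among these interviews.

Sorted by start: Tariq, Amara, Sofia, Kenji, Felix, Aoife, Mateo.
Amara starts after Tariq ends — done with Tariq.
Sofia starts after Amara ends — done with Amara.
Kenji starts before Sofia ends → Sofia and Kenji overlap.
Felix starts before Sofia ends → Sofia and Felix overlap.
Aoife starts before Sofia ends → Sofia and Aoife overlap.
Mateo starts after Sofia ends.
Felix starts before Kenji ends → Kenji and Felix overlap.
Aoife starts before Kenji ends → Kenji and Aoife overlap.
Mateo starts after Kenji ends.
Aoife starts before Felix ends → Felix and Aoife overlap.
Mateo starts before Felix ends → Felix and Mateo overlap.
Mateo starts before Aoife ends → Aoife and Mateo overlap.
Overlapping pairs: Aoife & Felix, Aoife & Kenji, Aoife & Mateo, Aoife & Sofia, Felix & Kenji, Felix & Mateo, Felix & Sofia, Kenji & Sofia — 8 in total.

8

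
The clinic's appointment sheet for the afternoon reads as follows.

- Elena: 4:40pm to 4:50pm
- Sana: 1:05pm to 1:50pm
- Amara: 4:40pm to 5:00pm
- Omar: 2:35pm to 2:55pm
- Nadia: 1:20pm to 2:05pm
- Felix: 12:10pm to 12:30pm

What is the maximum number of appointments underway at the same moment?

2

Walk through starts and ends in time order (an end at T is processed before a start at T):
12:10pm start Felix → 1
12:30pm end Felix → 0
1:05pm start Sana → 1
1:20pm start Nadia → 2
1:50pm end Sana → 1
2:05pm end Nadia → 0
2:35pm start Omar → 1
2:55pm end Omar → 0
4:40pm start Amara → 1
4:40pm start Elena → 2
4:50pm end Elena → 1
5:00pm end Amara → 0
Peak is 2, at 1:20pm (Nadia, Sana).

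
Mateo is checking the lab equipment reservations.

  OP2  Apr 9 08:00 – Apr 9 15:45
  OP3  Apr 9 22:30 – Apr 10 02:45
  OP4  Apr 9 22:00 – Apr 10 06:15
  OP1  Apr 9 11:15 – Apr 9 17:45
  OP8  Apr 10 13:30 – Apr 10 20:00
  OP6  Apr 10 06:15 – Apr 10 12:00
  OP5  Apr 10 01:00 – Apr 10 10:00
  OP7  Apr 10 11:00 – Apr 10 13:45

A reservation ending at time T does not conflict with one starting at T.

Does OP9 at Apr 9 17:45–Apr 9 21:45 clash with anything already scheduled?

No — it doesn't clash with anything

OP2: ends Apr 9 15:45 at or before OP9 starts Apr 9 17:45 → clear.
OP1: ends Apr 9 17:45 at or before OP9 starts Apr 9 17:45 → clear.
OP4: starts Apr 9 22:00 at or after OP9 ends Apr 9 21:45 → clear.
OP3: starts Apr 9 22:30 at or after OP9 ends Apr 9 21:45 → clear.
OP5: starts Apr 10 01:00 at or after OP9 ends Apr 9 21:45 → clear.
OP6: starts Apr 10 06:15 at or after OP9 ends Apr 9 21:45 → clear.
OP7: starts Apr 10 11:00 at or after OP9 ends Apr 9 21:45 → clear.
OP8: starts Apr 10 13:30 at or after OP9 ends Apr 9 21:45 → clear.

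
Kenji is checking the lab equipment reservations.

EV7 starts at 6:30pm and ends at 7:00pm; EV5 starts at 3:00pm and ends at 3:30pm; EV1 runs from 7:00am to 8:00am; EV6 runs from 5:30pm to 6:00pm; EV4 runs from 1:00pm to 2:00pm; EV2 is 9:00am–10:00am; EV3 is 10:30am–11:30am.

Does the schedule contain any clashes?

No

Two intervals overlap when each starts before the other ends.
Sorted by start: EV1, EV2, EV3, EV4, EV5, EV6, EV7.
EV2 starts after EV1 ends — done with EV1.
EV3 starts after EV2 ends — done with EV2.
EV4 starts after EV3 ends — done with EV3.
EV5 starts after EV4 ends — done with EV4.
EV6 starts after EV5 ends — done with EV5.
EV7 starts after EV6 ends.
Every pair is clear; the schedule has no overlaps.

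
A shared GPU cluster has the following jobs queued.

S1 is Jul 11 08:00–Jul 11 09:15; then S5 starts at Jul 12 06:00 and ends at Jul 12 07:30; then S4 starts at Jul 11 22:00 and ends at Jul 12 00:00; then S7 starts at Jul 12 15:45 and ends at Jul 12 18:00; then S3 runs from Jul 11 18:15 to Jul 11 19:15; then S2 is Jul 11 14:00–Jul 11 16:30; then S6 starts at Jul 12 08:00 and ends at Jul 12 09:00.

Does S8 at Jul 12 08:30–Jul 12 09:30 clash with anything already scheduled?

Yes — it overlaps S6

S1: ends Jul 11 09:15 at or before S8 starts Jul 12 08:30 → clear.
S2: ends Jul 11 16:30 at or before S8 starts Jul 12 08:30 → clear.
S3: ends Jul 11 19:15 at or before S8 starts Jul 12 08:30 → clear.
S4: ends Jul 12 00:00 at or before S8 starts Jul 12 08:30 → clear.
S5: ends Jul 12 07:30 at or before S8 starts Jul 12 08:30 → clear.
S6: starts Jul 12 08:00 before S8 ends Jul 12 09:30, and ends Jul 12 09:00 after S8 starts Jul 12 08:30 → overlap.
S7: starts Jul 12 15:45 at or after S8 ends Jul 12 09:30 → clear.
S8 overlaps S6.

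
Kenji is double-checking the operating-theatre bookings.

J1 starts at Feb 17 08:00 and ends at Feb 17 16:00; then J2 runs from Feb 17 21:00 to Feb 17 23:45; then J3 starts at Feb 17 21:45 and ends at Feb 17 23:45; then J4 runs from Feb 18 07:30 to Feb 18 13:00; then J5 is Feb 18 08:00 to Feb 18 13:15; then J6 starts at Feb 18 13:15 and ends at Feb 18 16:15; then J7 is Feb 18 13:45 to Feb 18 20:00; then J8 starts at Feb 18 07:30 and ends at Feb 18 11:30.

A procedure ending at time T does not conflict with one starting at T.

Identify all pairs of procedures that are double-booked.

Sorted by start: J1, J2, J3, J4, J8, J5, J6, J7.
J2 starts after J1 ends, so nothing later overlaps J1 either.
J3 starts before J2 ends → J2 and J3 overlap.
J4 starts after J2 ends, so nothing later overlaps J2 either.
J4 starts after J3 ends, so nothing later overlaps J3 either.
J8 starts before J4 ends → J4 and J8 overlap.
J5 starts before J4 ends → J4 and J5 overlap.
J6 starts after J4 ends, so nothing later overlaps J4 either.
J5 starts before J8 ends → J8 and J5 overlap.
J6 starts after J8 ends, so nothing later overlaps J8 either.
J6 starts exactly when J5 ends (back-to-back, no overlap), so nothing later overlaps J5 either.
J7 starts before J6 ends → J6 and J7 overlap.

J2 & J3, J4 & J5, J4 & J8, J5 & J8, J6 & J7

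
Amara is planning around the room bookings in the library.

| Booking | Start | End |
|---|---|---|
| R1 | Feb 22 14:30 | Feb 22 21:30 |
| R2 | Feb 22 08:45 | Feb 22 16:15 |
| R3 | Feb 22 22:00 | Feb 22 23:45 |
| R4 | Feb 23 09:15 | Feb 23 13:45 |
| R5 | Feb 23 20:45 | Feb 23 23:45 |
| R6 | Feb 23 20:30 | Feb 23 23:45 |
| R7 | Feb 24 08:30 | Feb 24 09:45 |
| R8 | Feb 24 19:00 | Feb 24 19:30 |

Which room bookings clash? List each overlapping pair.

R1 & R2, R5 & R6

Check each pair: they overlap iff neither finishes before the other starts.
Sorted by start: R2, R1, R3, R4, R6, R5, R7, R8.
R1 starts before R2 ends → R2 and R1 overlap.
R3 starts after R2 ends, so nothing later overlaps R2 either.
R3 starts after R1 ends, so nothing later overlaps R1 either.
R4 starts after R3 ends, so nothing later overlaps R3 either.
R6 starts after R4 ends, so nothing later overlaps R4 either.
R5 starts before R6 ends → R6 and R5 overlap.
R7 starts after R6 ends, so nothing later overlaps R6 either.
R7 starts after R5 ends, so nothing later overlaps R5 either.
R8 starts after R7 ends.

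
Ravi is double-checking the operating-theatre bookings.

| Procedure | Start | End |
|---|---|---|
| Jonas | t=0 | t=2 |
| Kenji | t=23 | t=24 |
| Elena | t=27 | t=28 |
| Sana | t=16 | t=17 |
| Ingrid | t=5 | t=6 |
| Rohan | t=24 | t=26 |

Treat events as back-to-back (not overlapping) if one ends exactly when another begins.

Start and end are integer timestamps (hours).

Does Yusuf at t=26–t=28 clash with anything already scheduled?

Yes — it overlaps Elena

Jonas: ends t=2 at or before Yusuf starts t=26 → clear.
Ingrid: ends t=6 at or before Yusuf starts t=26 → clear.
Sana: ends t=17 at or before Yusuf starts t=26 → clear.
Kenji: ends t=24 at or before Yusuf starts t=26 → clear.
Rohan: ends t=26 at or before Yusuf starts t=26 → clear.
Elena: starts t=27 before Yusuf ends t=28, and ends t=28 after Yusuf starts t=26 → overlap.
Yusuf overlaps Elena.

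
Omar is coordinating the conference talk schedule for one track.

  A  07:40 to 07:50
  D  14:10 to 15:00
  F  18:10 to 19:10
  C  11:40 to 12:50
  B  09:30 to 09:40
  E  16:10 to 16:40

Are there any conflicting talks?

No

Sorted by start: A, B, C, D, E, F.
B starts after A ends, so A has no further overlaps.
C starts after B ends, so B has no further overlaps.
D starts after C ends, so C has no further overlaps.
E starts after D ends, so D has no further overlaps.
F starts after E ends.
Every pair is clear; the schedule has no overlaps.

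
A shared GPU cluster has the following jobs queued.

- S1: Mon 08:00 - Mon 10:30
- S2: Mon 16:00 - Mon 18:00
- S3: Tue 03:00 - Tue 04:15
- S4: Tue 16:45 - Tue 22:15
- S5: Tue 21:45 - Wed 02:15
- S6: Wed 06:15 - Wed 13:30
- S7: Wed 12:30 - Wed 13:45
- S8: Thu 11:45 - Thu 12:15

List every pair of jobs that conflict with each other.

Two intervals overlap when each starts before the other ends.
Sorted by start: S1, S2, S3, S4, S5, S6, S7, S8.
S2 starts after S1 ends, so S1 has no further overlaps.
S3 starts after S2 ends, so S2 has no further overlaps.
S4 starts after S3 ends, so S3 has no further overlaps.
S5 starts before S4 ends → S4 and S5 overlap.
S6 starts after S4 ends, so S4 has no further overlaps.
S6 starts after S5 ends, so S5 has no further overlaps.
S7 starts before S6 ends → S6 and S7 overlap.
S8 starts after S6 ends.
S8 starts after S7 ends.

S4 & S5, S6 & S7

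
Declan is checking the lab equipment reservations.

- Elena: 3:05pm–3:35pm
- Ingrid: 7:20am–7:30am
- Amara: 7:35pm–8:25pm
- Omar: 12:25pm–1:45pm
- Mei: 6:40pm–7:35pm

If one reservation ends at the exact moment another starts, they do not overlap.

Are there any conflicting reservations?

Sorted by start: Ingrid, Omar, Elena, Mei, Amara.
Omar starts after Ingrid ends; Ingrid is clear from here.
Elena starts after Omar ends; Omar is clear from here.
Mei starts after Elena ends; Elena is clear from here.
Amara starts exactly when Mei ends (back-to-back, no overlap).
Every pair is clear; the schedule has no overlaps.

No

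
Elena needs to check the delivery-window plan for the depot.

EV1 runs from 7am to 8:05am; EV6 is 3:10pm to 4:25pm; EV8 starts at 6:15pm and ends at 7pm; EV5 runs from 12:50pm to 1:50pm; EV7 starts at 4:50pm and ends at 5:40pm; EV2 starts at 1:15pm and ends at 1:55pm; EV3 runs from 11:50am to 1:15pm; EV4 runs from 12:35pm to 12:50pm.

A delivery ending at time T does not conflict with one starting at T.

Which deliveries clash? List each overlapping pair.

Sorted by start: EV1, EV3, EV4, EV5, EV2, EV6, EV7, EV8.
EV3 starts after EV1 ends; EV1 is clear from here.
EV4 starts before EV3 ends → EV3 and EV4 overlap.
EV5 starts before EV3 ends → EV3 and EV5 overlap.
EV2 starts exactly when EV3 ends (back-to-back, no overlap); EV3 is clear from here.
EV5 starts exactly when EV4 ends (back-to-back, no overlap); EV4 is clear from here.
EV2 starts before EV5 ends → EV5 and EV2 overlap.
EV6 starts after EV5 ends; EV5 is clear from here.
EV6 starts after EV2 ends; EV2 is clear from here.
EV7 starts after EV6 ends; EV6 is clear from here.
EV8 starts after EV7 ends.

EV2 & EV5, EV3 & EV4, EV3 & EV5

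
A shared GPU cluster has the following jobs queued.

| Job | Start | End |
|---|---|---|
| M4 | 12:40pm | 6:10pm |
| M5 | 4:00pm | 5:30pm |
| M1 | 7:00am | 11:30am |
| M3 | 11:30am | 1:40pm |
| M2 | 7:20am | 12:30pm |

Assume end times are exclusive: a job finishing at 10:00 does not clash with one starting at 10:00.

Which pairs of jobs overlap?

M1 & M2, M2 & M3, M3 & M4, M4 & M5

Sorted by start: M1, M2, M3, M4, M5.
M2 starts before M1 ends → M1 and M2 overlap.
M3 starts exactly when M1 ends (back-to-back, no overlap), so nothing later overlaps M1 either.
M3 starts before M2 ends → M2 and M3 overlap.
M4 starts after M2 ends, so nothing later overlaps M2 either.
M4 starts before M3 ends → M3 and M4 overlap.
M5 starts after M3 ends.
M5 starts before M4 ends → M4 and M5 overlap.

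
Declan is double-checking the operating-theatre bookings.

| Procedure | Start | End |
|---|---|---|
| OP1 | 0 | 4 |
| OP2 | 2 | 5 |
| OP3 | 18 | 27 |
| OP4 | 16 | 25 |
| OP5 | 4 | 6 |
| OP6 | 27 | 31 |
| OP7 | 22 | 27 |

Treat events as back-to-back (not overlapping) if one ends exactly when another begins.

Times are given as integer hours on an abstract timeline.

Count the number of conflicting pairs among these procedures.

Two intervals overlap when each starts before the other ends.
Sorted by start: OP1, OP2, OP5, OP4, OP3, OP7, OP6.
OP2 starts before OP1 ends → OP1 and OP2 overlap.
OP5 starts exactly when OP1 ends (back-to-back, no overlap), so nothing later overlaps OP1 either.
OP5 starts before OP2 ends → OP2 and OP5 overlap.
OP4 starts after OP2 ends, so nothing later overlaps OP2 either.
OP4 starts after OP5 ends, so nothing later overlaps OP5 either.
OP3 starts before OP4 ends → OP4 and OP3 overlap.
OP7 starts before OP4 ends → OP4 and OP7 overlap.
OP6 starts after OP4 ends.
OP7 starts before OP3 ends → OP3 and OP7 overlap.
OP6 starts exactly when OP3 ends (back-to-back, no overlap).
OP6 starts exactly when OP7 ends (back-to-back, no overlap).
Overlapping pairs: OP1 & OP2, OP2 & OP5, OP3 & OP4, OP3 & OP7, OP4 & OP7 — 5 in total.

5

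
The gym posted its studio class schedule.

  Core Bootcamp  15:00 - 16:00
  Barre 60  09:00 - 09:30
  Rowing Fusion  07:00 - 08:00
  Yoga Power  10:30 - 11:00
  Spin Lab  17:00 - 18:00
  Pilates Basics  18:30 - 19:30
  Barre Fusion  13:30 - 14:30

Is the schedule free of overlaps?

Yes

Check each pair: they overlap iff neither finishes before the other starts.
Sorted by start: Rowing Fusion, Barre 60, Yoga Power, Barre Fusion, Core Bootcamp, Spin Lab, Pilates Basics.
Barre 60 starts after Rowing Fusion ends, so Rowing Fusion has no further overlaps.
Yoga Power starts after Barre 60 ends, so Barre 60 has no further overlaps.
Barre Fusion starts after Yoga Power ends, so Yoga Power has no further overlaps.
Core Bootcamp starts after Barre Fusion ends, so Barre Fusion has no further overlaps.
Spin Lab starts after Core Bootcamp ends, so Core Bootcamp has no further overlaps.
Pilates Basics starts after Spin Lab ends.
Every pair is clear; the schedule has no overlaps.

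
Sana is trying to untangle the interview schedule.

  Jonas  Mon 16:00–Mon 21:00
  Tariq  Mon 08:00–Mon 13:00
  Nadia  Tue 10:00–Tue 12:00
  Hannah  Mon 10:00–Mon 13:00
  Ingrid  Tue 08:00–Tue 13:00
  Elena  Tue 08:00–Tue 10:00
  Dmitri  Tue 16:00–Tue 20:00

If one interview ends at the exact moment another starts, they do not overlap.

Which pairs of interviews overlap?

Elena & Ingrid, Hannah & Tariq, Ingrid & Nadia

Sorted by start: Tariq, Hannah, Jonas, Elena, Ingrid, Nadia, Dmitri.
Hannah starts before Tariq ends → Tariq and Hannah overlap.
Jonas starts after Tariq ends, so Tariq has no further overlaps.
Jonas starts after Hannah ends, so Hannah has no further overlaps.
Elena starts after Jonas ends, so Jonas has no further overlaps.
Ingrid starts before Elena ends → Elena and Ingrid overlap.
Nadia starts exactly when Elena ends (back-to-back, no overlap), so Elena has no further overlaps.
Nadia starts before Ingrid ends → Ingrid and Nadia overlap.
Dmitri starts after Ingrid ends.
Dmitri starts after Nadia ends.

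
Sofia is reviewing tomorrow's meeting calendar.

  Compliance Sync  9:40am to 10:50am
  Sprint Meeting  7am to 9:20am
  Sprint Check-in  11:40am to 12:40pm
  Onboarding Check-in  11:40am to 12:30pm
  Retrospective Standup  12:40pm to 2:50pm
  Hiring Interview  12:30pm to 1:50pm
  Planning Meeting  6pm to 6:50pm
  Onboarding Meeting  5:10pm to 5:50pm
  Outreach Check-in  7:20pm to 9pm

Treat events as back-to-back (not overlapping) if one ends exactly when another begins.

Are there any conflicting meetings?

Sorted by start: Sprint Meeting, Compliance Sync, Sprint Check-in, Onboarding Check-in, Hiring Interview, Retrospective Standup, Onboarding Meeting, Planning Meeting, Outreach Check-in.
Compliance Sync starts after Sprint Meeting ends, so Sprint Meeting has no further overlaps.
Sprint Check-in starts after Compliance Sync ends, so Compliance Sync has no further overlaps.
Onboarding Check-in starts before Sprint Check-in ends → Sprint Check-in and Onboarding Check-in overlap.
That's a conflict, so the schedule is not conflict-free.

Yes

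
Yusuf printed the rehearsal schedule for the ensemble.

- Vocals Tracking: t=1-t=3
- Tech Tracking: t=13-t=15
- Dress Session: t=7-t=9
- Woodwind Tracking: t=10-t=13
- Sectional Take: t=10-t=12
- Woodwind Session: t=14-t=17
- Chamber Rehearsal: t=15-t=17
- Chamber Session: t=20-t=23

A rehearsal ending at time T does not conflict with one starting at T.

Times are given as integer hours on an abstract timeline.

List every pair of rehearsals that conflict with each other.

Sorted by start: Vocals Tracking, Dress Session, Woodwind Tracking, Sectional Take, Tech Tracking, Woodwind Session, Chamber Rehearsal, Chamber Session.
Dress Session starts after Vocals Tracking ends, so Vocals Tracking has no further overlaps.
Woodwind Tracking starts after Dress Session ends, so Dress Session has no further overlaps.
Sectional Take starts before Woodwind Tracking ends → Woodwind Tracking and Sectional Take overlap.
Tech Tracking starts exactly when Woodwind Tracking ends (back-to-back, no overlap), so Woodwind Tracking has no further overlaps.
Tech Tracking starts after Sectional Take ends, so Sectional Take has no further overlaps.
Woodwind Session starts before Tech Tracking ends → Tech Tracking and Woodwind Session overlap.
Chamber Rehearsal starts exactly when Tech Tracking ends (back-to-back, no overlap), so Tech Tracking has no further overlaps.
Chamber Rehearsal starts before Woodwind Session ends → Woodwind Session and Chamber Rehearsal overlap.
Chamber Session starts after Woodwind Session ends.
Chamber Session starts after Chamber Rehearsal ends.

Chamber Rehearsal & Woodwind Session, Sectional Take & Woodwind Tracking, Tech Tracking & Woodwind Session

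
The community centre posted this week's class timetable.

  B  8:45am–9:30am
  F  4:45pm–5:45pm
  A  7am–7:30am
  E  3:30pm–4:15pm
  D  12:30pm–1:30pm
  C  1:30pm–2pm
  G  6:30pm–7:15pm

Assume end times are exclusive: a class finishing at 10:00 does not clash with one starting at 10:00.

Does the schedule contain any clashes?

No

Sorted by start: A, B, D, C, E, F, G.
B starts after A ends, so A has no further overlaps.
D starts after B ends, so B has no further overlaps.
C starts exactly when D ends (back-to-back, no overlap), so D has no further overlaps.
E starts after C ends, so C has no further overlaps.
F starts after E ends, so E has no further overlaps.
G starts after F ends.
Every pair is clear; the schedule has no overlaps.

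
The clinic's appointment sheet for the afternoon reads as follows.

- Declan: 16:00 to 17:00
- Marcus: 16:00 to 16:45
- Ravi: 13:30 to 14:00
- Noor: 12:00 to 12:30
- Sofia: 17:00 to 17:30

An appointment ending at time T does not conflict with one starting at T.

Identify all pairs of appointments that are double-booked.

Sorted by start: Noor, Ravi, Marcus, Declan, Sofia.
Ravi starts after Noor ends; Noor is clear from here.
Marcus starts after Ravi ends; Ravi is clear from here.
Declan starts before Marcus ends → Marcus and Declan overlap.
Sofia starts after Marcus ends.
Sofia starts exactly when Declan ends (back-to-back, no overlap).

Declan & Marcus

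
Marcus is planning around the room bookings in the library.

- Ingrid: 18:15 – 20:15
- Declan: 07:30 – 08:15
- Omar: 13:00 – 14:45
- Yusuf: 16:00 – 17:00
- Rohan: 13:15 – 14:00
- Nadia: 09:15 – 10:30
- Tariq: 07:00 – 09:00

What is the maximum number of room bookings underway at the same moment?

2

Sweep the timeline, counting +1 at each start and −1 at each end (ends before starts at a tie):
07:00 start Tariq → 1
07:30 start Declan → 2
08:15 end Declan → 1
09:00 end Tariq → 0
09:15 start Nadia → 1
10:30 end Nadia → 0
13:00 start Omar → 1
13:15 start Rohan → 2
14:00 end Rohan → 1
14:45 end Omar → 0
16:00 start Yusuf → 1
17:00 end Yusuf → 0
18:15 start Ingrid → 1
20:15 end Ingrid → 0
Peak is 2, at 07:30 (Declan, Tariq).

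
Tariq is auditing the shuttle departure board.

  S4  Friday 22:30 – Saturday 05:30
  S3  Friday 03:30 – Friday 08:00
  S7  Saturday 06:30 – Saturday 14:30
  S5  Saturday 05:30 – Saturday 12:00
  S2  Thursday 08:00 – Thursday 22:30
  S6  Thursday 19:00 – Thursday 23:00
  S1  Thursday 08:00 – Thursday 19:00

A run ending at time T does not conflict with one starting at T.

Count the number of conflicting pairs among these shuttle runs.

3

Two intervals overlap when each starts before the other ends.
Sorted by start: S1, S2, S6, S3, S4, S5, S7.
S2 starts before S1 ends → S1 and S2 overlap.
S6 starts exactly when S1 ends (back-to-back, no overlap); S1 is clear from here.
S6 starts before S2 ends → S2 and S6 overlap.
S3 starts after S2 ends; S2 is clear from here.
S3 starts after S6 ends; S6 is clear from here.
S4 starts after S3 ends; S3 is clear from here.
S5 starts exactly when S4 ends (back-to-back, no overlap); S4 is clear from here.
S7 starts before S5 ends → S5 and S7 overlap.
Overlapping pairs: S1 & S2, S2 & S6, S5 & S7 — 3 in total.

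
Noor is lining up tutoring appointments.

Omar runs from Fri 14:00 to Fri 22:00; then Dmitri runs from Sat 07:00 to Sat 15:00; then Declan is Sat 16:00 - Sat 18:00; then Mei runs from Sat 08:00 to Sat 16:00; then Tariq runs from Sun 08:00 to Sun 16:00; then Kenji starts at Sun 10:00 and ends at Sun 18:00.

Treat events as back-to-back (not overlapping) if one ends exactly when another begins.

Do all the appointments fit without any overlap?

Sorted by start: Omar, Dmitri, Mei, Declan, Tariq, Kenji.
Dmitri starts after Omar ends — done with Omar.
Mei starts before Dmitri ends → Dmitri and Mei overlap.
That's a conflict, so the schedule is not conflict-free.

No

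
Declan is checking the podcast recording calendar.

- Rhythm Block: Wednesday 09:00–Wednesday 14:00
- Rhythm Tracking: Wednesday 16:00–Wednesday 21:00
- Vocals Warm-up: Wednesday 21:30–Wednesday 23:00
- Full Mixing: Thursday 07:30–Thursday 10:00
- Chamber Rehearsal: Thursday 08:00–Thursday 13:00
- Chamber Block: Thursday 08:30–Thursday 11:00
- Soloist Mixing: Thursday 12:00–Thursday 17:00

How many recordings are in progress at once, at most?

3

Sweep the timeline, counting +1 at each start and −1 at each end (ends before starts at a tie):
Wednesday 09:00 start Rhythm Block → 1
Wednesday 14:00 end Rhythm Block → 0
Wednesday 16:00 start Rhythm Tracking → 1
Wednesday 21:00 end Rhythm Tracking → 0
Wednesday 21:30 start Vocals Warm-up → 1
Wednesday 23:00 end Vocals Warm-up → 0
Thursday 07:30 start Full Mixing → 1
Thursday 08:00 start Chamber Rehearsal → 2
Thursday 08:30 start Chamber Block → 3
Thursday 10:00 end Full Mixing → 2
Thursday 11:00 end Chamber Block → 1
Thursday 12:00 start Soloist Mixing → 2
Thursday 13:00 end Chamber Rehearsal → 1
Thursday 17:00 end Soloist Mixing → 0
Peak is 3, at Thursday 08:30 (Chamber Block, Chamber Rehearsal, Full Mixing).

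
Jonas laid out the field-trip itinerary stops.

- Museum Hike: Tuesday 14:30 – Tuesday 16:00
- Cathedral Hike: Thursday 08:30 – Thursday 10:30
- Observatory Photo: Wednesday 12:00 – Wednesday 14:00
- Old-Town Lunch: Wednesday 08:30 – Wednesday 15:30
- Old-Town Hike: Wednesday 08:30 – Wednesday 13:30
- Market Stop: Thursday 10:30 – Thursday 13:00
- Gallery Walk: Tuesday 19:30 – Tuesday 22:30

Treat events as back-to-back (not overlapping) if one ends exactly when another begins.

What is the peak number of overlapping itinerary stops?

3

Walk through starts and ends in time order (an end at T is processed before a start at T):
Tuesday 14:30 start Museum Hike → 1
Tuesday 16:00 end Museum Hike → 0
Tuesday 19:30 start Gallery Walk → 1
Tuesday 22:30 end Gallery Walk → 0
Wednesday 08:30 start Old-Town Hike → 1
Wednesday 08:30 start Old-Town Lunch → 2
Wednesday 12:00 start Observatory Photo → 3
Wednesday 13:30 end Old-Town Hike → 2
Wednesday 14:00 end Observatory Photo → 1
Wednesday 15:30 end Old-Town Lunch → 0
Thursday 08:30 start Cathedral Hike → 1
Thursday 10:30 end Cathedral Hike → 0
Thursday 10:30 start Market Stop → 1
Thursday 13:00 end Market Stop → 0
Peak is 3, at Wednesday 12:00 (Observatory Photo, Old-Town Hike, Old-Town Lunch).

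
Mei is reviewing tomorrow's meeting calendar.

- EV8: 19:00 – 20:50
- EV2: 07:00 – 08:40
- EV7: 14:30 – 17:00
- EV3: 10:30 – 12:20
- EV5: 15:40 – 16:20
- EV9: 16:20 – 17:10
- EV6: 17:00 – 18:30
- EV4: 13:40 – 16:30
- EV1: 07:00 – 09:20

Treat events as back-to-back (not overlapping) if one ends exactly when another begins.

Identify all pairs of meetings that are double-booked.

Sorted by start: EV1, EV2, EV3, EV4, EV7, EV5, EV9, EV6, EV8.
EV2 starts before EV1 ends → EV1 and EV2 overlap.
EV3 starts after EV1 ends; EV1 is clear from here.
EV3 starts after EV2 ends; EV2 is clear from here.
EV4 starts after EV3 ends; EV3 is clear from here.
EV7 starts before EV4 ends → EV4 and EV7 overlap.
EV5 starts before EV4 ends → EV4 and EV5 overlap.
EV9 starts before EV4 ends → EV4 and EV9 overlap.
EV6 starts after EV4 ends; EV4 is clear from here.
EV5 starts before EV7 ends → EV7 and EV5 overlap.
EV9 starts before EV7 ends → EV7 and EV9 overlap.
EV6 starts exactly when EV7 ends (back-to-back, no overlap); EV7 is clear from here.
EV9 starts exactly when EV5 ends (back-to-back, no overlap); EV5 is clear from here.
EV6 starts before EV9 ends → EV9 and EV6 overlap.
EV8 starts after EV9 ends.
EV8 starts after EV6 ends.

EV1 & EV2, EV4 & EV5, EV4 & EV7, EV4 & EV9, EV5 & EV7, EV6 & EV9, EV7 & EV9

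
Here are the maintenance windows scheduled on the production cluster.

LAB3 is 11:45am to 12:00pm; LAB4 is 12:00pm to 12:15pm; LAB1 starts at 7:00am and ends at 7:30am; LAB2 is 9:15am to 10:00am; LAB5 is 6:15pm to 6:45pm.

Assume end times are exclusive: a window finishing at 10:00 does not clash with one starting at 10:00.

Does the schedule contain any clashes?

Check each pair: they overlap iff neither finishes before the other starts.
Sorted by start: LAB1, LAB2, LAB3, LAB4, LAB5.
LAB2 starts after LAB1 ends, so nothing later overlaps LAB1 either.
LAB3 starts after LAB2 ends, so nothing later overlaps LAB2 either.
LAB4 starts exactly when LAB3 ends (back-to-back, no overlap), so nothing later overlaps LAB3 either.
LAB5 starts after LAB4 ends.
Every pair is clear; the schedule has no overlaps.

No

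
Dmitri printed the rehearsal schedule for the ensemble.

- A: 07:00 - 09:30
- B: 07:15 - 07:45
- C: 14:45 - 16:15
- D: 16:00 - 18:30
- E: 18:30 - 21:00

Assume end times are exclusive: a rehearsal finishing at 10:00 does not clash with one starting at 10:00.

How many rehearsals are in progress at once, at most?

2

Sweep the timeline, counting +1 at each start and −1 at each end (ends before starts at a tie):
07:00 start A → 1
07:15 start B → 2
07:45 end B → 1
09:30 end A → 0
14:45 start C → 1
16:00 start D → 2
16:15 end C → 1
18:30 end D → 0
18:30 start E → 1
21:00 end E → 0
Peak is 2, at 07:15 (A, B).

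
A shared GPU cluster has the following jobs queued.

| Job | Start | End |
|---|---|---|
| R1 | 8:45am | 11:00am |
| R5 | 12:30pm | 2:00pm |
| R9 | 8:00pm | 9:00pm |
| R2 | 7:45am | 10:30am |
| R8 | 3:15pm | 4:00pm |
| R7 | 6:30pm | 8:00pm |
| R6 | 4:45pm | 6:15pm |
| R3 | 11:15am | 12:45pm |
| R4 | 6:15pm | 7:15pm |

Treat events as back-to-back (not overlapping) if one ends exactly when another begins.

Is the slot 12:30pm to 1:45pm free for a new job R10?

R2: ends 10:30am at or before R10 starts 12:30pm → clear.
R1: ends 11:00am at or before R10 starts 12:30pm → clear.
R3: starts 11:15am before R10 ends 1:45pm, and ends 12:45pm after R10 starts 12:30pm → overlap.
R5: starts 12:30pm before R10 ends 1:45pm, and ends 2:00pm after R10 starts 12:30pm → overlap.
R8: starts 3:15pm at or after R10 ends 1:45pm → clear.
R6: starts 4:45pm at or after R10 ends 1:45pm → clear.
R4: starts 6:15pm at or after R10 ends 1:45pm → clear.
R7: starts 6:30pm at or after R10 ends 1:45pm → clear.
R9: starts 8:00pm at or after R10 ends 1:45pm → clear.
R10 overlaps R3, R5.

No — it overlaps R3, R5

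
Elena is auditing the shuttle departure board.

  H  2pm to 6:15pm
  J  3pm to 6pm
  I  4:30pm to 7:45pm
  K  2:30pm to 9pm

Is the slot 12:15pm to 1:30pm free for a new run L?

H: starts 2pm at or after L ends 1:30pm → clear.
K: starts 2:30pm at or after L ends 1:30pm → clear.
J: starts 3pm at or after L ends 1:30pm → clear.
I: starts 4:30pm at or after L ends 1:30pm → clear.

Yes — the slot is free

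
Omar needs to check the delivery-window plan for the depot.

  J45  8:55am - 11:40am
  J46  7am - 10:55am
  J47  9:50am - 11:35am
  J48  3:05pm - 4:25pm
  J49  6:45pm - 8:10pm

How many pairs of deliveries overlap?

3

Two intervals overlap when each starts before the other ends.
Sorted by start: J46, J45, J47, J48, J49.
J45 starts before J46 ends → J46 and J45 overlap.
J47 starts before J46 ends → J46 and J47 overlap.
J48 starts after J46 ends, so nothing later overlaps J46 either.
J47 starts before J45 ends → J45 and J47 overlap.
J48 starts after J45 ends, so nothing later overlaps J45 either.
J48 starts after J47 ends, so nothing later overlaps J47 either.
J49 starts after J48 ends.
Overlapping pairs: J45 & J46, J45 & J47, J46 & J47 — 3 in total.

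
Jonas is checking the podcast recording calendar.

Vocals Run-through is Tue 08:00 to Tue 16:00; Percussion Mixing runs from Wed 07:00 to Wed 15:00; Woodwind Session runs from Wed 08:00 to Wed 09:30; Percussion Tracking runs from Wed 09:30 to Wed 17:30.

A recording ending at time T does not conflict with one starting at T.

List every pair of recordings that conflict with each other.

Sorted by start: Vocals Run-through, Percussion Mixing, Woodwind Session, Percussion Tracking.
Percussion Mixing starts after Vocals Run-through ends — done with Vocals Run-through.
Woodwind Session starts before Percussion Mixing ends → Percussion Mixing and Woodwind Session overlap.
Percussion Tracking starts before Percussion Mixing ends → Percussion Mixing and Percussion Tracking overlap.
Percussion Tracking starts exactly when Woodwind Session ends (back-to-back, no overlap).

Percussion Mixing & Percussion Tracking, Percussion Mixing & Woodwind Session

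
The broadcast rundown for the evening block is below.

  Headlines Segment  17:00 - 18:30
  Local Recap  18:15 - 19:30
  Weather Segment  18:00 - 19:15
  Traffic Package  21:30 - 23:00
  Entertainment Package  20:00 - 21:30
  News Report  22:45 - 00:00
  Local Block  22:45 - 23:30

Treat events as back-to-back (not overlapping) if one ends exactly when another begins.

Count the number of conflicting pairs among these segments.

Sorted by start: Headlines Segment, Weather Segment, Local Recap, Entertainment Package, Traffic Package, News Report, Local Block.
Weather Segment starts before Headlines Segment ends → Headlines Segment and Weather Segment overlap.
Local Recap starts before Headlines Segment ends → Headlines Segment and Local Recap overlap.
Entertainment Package starts after Headlines Segment ends — done with Headlines Segment.
Local Recap starts before Weather Segment ends → Weather Segment and Local Recap overlap.
Entertainment Package starts after Weather Segment ends — done with Weather Segment.
Entertainment Package starts after Local Recap ends — done with Local Recap.
Traffic Package starts exactly when Entertainment Package ends (back-to-back, no overlap) — done with Entertainment Package.
News Report starts before Traffic Package ends → Traffic Package and News Report overlap.
Local Block starts before Traffic Package ends → Traffic Package and Local Block overlap.
Local Block starts before News Report ends → News Report and Local Block overlap.
Overlapping pairs: Headlines Segment & Local Recap, Headlines Segment & Weather Segment, Local Block & News Report, Local Block & Traffic Package, Local Recap & Weather Segment, News Report & Traffic Package — 6 in total.

6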